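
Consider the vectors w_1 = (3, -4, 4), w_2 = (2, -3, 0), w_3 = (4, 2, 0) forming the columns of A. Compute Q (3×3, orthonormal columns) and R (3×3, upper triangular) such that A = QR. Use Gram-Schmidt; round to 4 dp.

w_1 = (3, -4, 4); ‖w_1‖ = 6.4031, so e_1 = (0.4685, -0.6247, 0.6247).
e_1·w_2 = 0.4685·2 + (-0.6247)·(-3) + 0.6247·0 = 2.8111.
u_2 = w_2 − 2.8111·e_1 = (0.6829, -1.2439, -1.7561).
‖u_2‖ = 2.2578, so e_2 = (0.3025, -0.5509, -0.7778).
e_1·w_3 = 0.4685·4 + (-0.6247)·2 + 0.6247·0 = 0.6247; e_2·w_3 = 0.3025·4 + (-0.5509)·2 + (-0.7778)·0 = 0.1080.
u_3 = w_3 − 0.6247·e_1 − 0.1080·e_2 = (3.6746, 2.4498, -0.3062).
‖u_3‖ = 4.4270, so e_3 = (0.8301, 0.5534, -0.0692).

Q = [[0.4685, 0.3025, 0.8301], [-0.6247, -0.5509, 0.5534], [0.6247, -0.7778, -0.0692]], R = [[6.4031, 2.8111, 0.6247], [0.0000, 2.2578, 0.1080], [0.0000, 0.0000, 4.4270]]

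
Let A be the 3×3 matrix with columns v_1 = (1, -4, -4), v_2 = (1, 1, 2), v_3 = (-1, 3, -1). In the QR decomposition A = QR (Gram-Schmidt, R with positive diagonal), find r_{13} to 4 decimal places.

r_{13} = -1.5667

e_1 = v_1/‖v_1‖ = (1, -4, -4)/5.7446 = (0.1741, -0.6963, -0.6963).
r_{13} = e_1·v_3 = -1.5667.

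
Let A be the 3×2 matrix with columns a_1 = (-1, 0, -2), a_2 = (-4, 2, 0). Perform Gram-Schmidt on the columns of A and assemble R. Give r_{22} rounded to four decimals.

q_1 = a_1/‖a_1‖ = (-1, 0, -2)/2.2361 = (-0.4472, 0.0000, -0.8944).
r_{12} = q_1·a_2 = 1.7889.
u_2 = a_2 − 1.7889·q_1 = (-3.2000, 2.0000, 1.6000).
r_{22} = ‖u_2‖ = 4.0988.

r_{22} = 4.0988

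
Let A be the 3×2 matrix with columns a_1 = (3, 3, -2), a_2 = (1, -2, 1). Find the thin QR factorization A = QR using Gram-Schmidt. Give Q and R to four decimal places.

a_1 = (3, 3, -2); ‖a_1‖ = 4.6904, so e_1 = (0.6396, 0.6396, -0.4264).
e_1·a_2 = 0.6396·1 + 0.6396·(-2) + (-0.4264)·1 = -1.0660.
u_2 = a_2 + 1.0660·e_1 = (1.6818, -1.3182, 0.5455).
‖u_2‖ = 2.2054, so e_2 = (0.7626, -0.5977, 0.2473).

Q = [[0.6396, 0.7626], [0.6396, -0.5977], [-0.4264, 0.2473]], R = [[4.6904, -1.0660], [0.0000, 2.2054]]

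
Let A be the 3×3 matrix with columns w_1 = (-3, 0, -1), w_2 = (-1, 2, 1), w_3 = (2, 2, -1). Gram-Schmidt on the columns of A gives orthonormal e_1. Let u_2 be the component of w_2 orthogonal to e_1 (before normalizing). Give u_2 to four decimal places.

e_1 = w_1/‖w_1‖ = (-3, 0, -1)/3.1623 = (-0.9487, 0.0000, -0.3162).
r_{12} = e_1·w_2 = 0.6325.
u_2 = w_2 − 0.6325·e_1 = (-0.4000, 2.0000, 1.2000).

u_2 = (-0.4000, 2.0000, 1.2000)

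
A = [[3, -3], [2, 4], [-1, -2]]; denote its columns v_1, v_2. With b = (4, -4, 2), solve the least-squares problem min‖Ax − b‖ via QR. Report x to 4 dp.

v_1 = (3, 2, -1); ‖v_1‖ = 3.7417, so q_1 = (0.8018, 0.5345, -0.2673).
q_1·v_2 = 0.8018·(-3) + 0.5345·4 + (-0.2673)·(-2) = 0.2673.
u_2 = v_2 − 0.2673·q_1 = (-3.2143, 3.8571, -1.9286).
‖u_2‖ = 5.3785, so q_2 = (-0.5976, 0.7171, -0.3586).
Qᵀb = (0.5345, -5.9761).
Back-substitute: x_2 = -5.9761/5.3785 = -1.1111.
x_1 = (0.5345 − 0.2673·(-1.1111))/3.7417 = 0.2222.

x = (0.2222, -1.1111)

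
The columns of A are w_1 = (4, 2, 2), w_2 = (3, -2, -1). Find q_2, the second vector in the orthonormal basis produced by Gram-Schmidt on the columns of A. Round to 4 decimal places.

w_1 = (4, 2, 2); ‖w_1‖ = 4.8990, so q_1 = (0.8165, 0.4082, 0.4082).
q_1·w_2 = 0.8165·3 + 0.4082·(-2) + 0.4082·(-1) = 1.2247.
u_2 = w_2 − 1.2247·q_1 = (2.0000, -2.5000, -1.5000).
‖u_2‖ = 3.5355, so q_2 = (0.5657, -0.7071, -0.4243).

q_2 = (0.5657, -0.7071, -0.4243)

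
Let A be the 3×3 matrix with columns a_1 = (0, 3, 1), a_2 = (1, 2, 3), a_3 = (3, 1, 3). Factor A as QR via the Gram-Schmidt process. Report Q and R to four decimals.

a_1 = (0, 3, 1); ‖a_1‖ = 3.1623, so e_1 = (0.0000, 0.9487, 0.3162).
e_1·a_2 = 0.0000·1 + 0.9487·2 + 0.3162·3 = 2.8460.
u_2 = a_2 − 2.8460·e_1 = (1.0000, -0.7000, 2.1000).
‖u_2‖ = 2.4290, so e_2 = (0.4117, -0.2882, 0.8646).
e_1·a_3 = 0.0000·3 + 0.9487·1 + 0.3162·3 = 1.8974; e_2·a_3 = 0.4117·3 + (-0.2882)·1 + 0.8646·3 = 3.5406.
u_3 = a_3 − 1.8974·e_1 − 3.5406·e_2 = (1.5424, 0.2203, -0.6610).
‖u_3‖ = 1.6925, so e_3 = (0.9113, 0.1302, -0.3906).

Q = [[0.0000, 0.4117, 0.9113], [0.9487, -0.2882, 0.1302], [0.3162, 0.8646, -0.3906]], R = [[3.1623, 2.8460, 1.8974], [0.0000, 2.4290, 3.5406], [0.0000, 0.0000, 1.6925]]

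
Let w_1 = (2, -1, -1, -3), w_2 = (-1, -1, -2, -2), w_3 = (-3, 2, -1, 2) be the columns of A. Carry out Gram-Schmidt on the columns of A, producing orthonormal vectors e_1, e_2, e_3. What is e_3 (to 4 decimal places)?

e_3 = (0.1101, 0.8980, -0.4171, -0.0869)

w_1 = (2, -1, -1, -3); ‖w_1‖ = 3.8730, so e_1 = (0.5164, -0.2582, -0.2582, -0.7746).
e_1·w_2 = 0.5164·(-1) + (-0.2582)·(-1) + (-0.2582)·(-2) + (-0.7746)·(-2) = 1.8074.
u_2 = w_2 − 1.8074·e_1 = (-1.9333, -0.5333, -1.5333, -0.6000).
‖u_2‖ = 2.5949, so e_2 = (-0.7451, -0.2055, -0.5909, -0.2312).
e_1·w_3 = 0.5164·(-3) + (-0.2582)·2 + (-0.2582)·(-1) + (-0.7746)·2 = -3.3566; e_2·w_3 = (-0.7451)·(-3) + (-0.2055)·2 + (-0.5909)·(-1) + (-0.2312)·2 = 1.9526.
u_3 = w_3 + 3.3566·e_1 − 1.9526·e_2 = (0.1881, 1.5347, -0.7129, -0.1485).
‖u_3‖ = 1.7090, so e_3 = (0.1101, 0.8980, -0.4171, -0.0869).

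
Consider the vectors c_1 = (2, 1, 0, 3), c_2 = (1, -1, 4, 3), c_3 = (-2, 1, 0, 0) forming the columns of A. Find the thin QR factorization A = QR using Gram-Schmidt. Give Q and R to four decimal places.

Q = [[0.5345, -0.0962, -0.7649], [0.2673, -0.3847, 0.5486], [0.0000, 0.8976, 0.0831], [0.8018, 0.1924, 0.3271]], R = [[3.7417, 2.6726, -0.8018], [0.0000, 4.4561, -0.1924], [0.0000, 0.0000, 2.0785]]

c_1 = (2, 1, 0, 3); ‖c_1‖ = 3.7417, so q_1 = (0.5345, 0.2673, 0.0000, 0.8018).
q_1·c_2 = 0.5345·1 + 0.2673·(-1) + 0.0000·4 + 0.8018·3 = 2.6726.
u_2 = c_2 − 2.6726·q_1 = (-0.4286, -1.7143, 4.0000, 0.8571).
‖u_2‖ = 4.4561, so q_2 = (-0.0962, -0.3847, 0.8976, 0.1924).
q_1·c_3 = 0.5345·(-2) + 0.2673·1 + 0.0000·0 + 0.8018·0 = -0.8018; q_2·c_3 = (-0.0962)·(-2) + (-0.3847)·1 + 0.8976·0 + 0.1924·0 = -0.1924.
u_3 = c_3 + 0.8018·q_1 + 0.1924·q_2 = (-1.5899, 1.1403, 0.1727, 0.6799).
‖u_3‖ = 2.0785, so q_3 = (-0.7649, 0.5486, 0.0831, 0.3271).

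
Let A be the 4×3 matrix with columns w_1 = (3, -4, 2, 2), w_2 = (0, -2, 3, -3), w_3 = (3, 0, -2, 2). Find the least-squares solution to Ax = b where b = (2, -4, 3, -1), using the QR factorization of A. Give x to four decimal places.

x = (0.5642, 0.7754, 0.1310)

q_1 = w_1/‖w_1‖ = (3, -4, 2, 2)/5.7446 = (0.5222, -0.6963, 0.3482, 0.3482).
r_{12} = q_1·w_2 = 1.3926.
u_2 = w_2 − 1.3926·q_1 = (-0.7273, -1.0303, 2.5152, -3.4848).
‖u_2‖ = 4.4789, so q_2 = (-0.1624, -0.2300, 0.5616, -0.7781).
r_{13} = q_1·w_3 = 1.5667; r_{23} = q_2·w_3 = -3.1664.
u_3 = w_3 − 1.5667·q_1 + 3.1664·q_2 = (1.6677, 0.3625, -0.7674, -1.0091).
‖u_3‖ = 2.1259, so q_3 = (0.7844, 0.1705, -0.3610, -0.4746).
Qᵀb = (4.5260, 3.0581, 0.2785).
Back-substitute: x_3 = 0.2785/2.1259 = 0.1310.
x_2 = (3.0581 + 3.1664·0.1310)/4.4789 = 0.7754.
x_1 = (4.5260 − 1.3926·0.7754 − 1.5667·0.1310)/5.7446 = 0.5642.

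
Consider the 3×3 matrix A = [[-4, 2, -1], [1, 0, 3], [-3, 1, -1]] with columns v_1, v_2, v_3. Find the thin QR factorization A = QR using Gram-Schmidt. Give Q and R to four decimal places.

v_1 = (-4, 1, -3); ‖v_1‖ = 5.0990, so q_1 = (-0.7845, 0.1961, -0.5883).
q_1·v_2 = (-0.7845)·2 + 0.1961·0 + (-0.5883)·1 = -2.1573.
u_2 = v_2 + 2.1573·q_1 = (0.3077, 0.4231, -0.2692).
‖u_2‖ = 0.5883, so q_2 = (0.5230, 0.7191, -0.4576).
q_1·v_3 = (-0.7845)·(-1) + 0.1961·3 + (-0.5883)·(-1) = 1.9612; q_2·v_3 = 0.5230·(-1) + 0.7191·3 + (-0.4576)·(-1) = 2.0919.
u_3 = v_3 − 1.9612·q_1 − 2.0919·q_2 = (-0.5556, 1.1111, 1.1111).
‖u_3‖ = 1.6667, so q_3 = (-0.3333, 0.6667, 0.6667).

Q = [[-0.7845, 0.5230, -0.3333], [0.1961, 0.7191, 0.6667], [-0.5883, -0.4576, 0.6667]], R = [[5.0990, -2.1573, 1.9612], [0.0000, 0.5883, 2.0919], [0.0000, 0.0000, 1.6667]]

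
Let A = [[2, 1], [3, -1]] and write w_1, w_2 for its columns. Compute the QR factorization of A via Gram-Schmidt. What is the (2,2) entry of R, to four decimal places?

w_1 = (2, 3); ‖w_1‖ = 3.6056, so q_1 = (0.5547, 0.8321).
q_1·w_2 = 0.5547·1 + 0.8321·(-1) = -0.2774.
u_2 = w_2 + 0.2774·q_1 = (1.1538, -0.7692).
r_{22} = ‖u_2‖ = 1.3868.

r_{22} = 1.3868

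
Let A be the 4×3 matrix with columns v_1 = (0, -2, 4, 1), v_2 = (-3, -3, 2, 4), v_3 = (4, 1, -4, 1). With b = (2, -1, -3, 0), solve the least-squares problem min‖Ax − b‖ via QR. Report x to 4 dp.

v_1 = (0, -2, 4, 1); ‖v_1‖ = 4.5826, so q_1 = (0.0000, -0.4364, 0.8729, 0.2182).
q_1·v_2 = 0.0000·(-3) + (-0.4364)·(-3) + 0.8729·2 + 0.2182·4 = 3.9279.
u_2 = v_2 − 3.9279·q_1 = (-3.0000, -1.2857, -1.4286, 3.1429).
‖u_2‖ = 4.7509, so q_2 = (-0.6315, -0.2706, -0.3007, 0.6615).
q_1·v_3 = 0.0000·4 + (-0.4364)·1 + 0.8729·(-4) + 0.2182·1 = -3.7097; q_2·v_3 = (-0.6315)·4 + (-0.2706)·1 + (-0.3007)·(-4) + 0.6615·1 = -0.9321.
u_3 = v_3 + 3.7097·q_1 + 0.9321·q_2 = (3.4114, -0.8713, -1.0422, 2.4262).
‖u_3‖ = 4.4010, so q_3 = (0.7751, -0.1980, -0.2368, 0.5513).
Qᵀb = (-2.1822, -0.0902, 2.4587).
Back-substitute: x_3 = 2.4587/4.4010 = 0.5587.
x_2 = (-0.0902 + 0.9321·0.5587)/4.7509 = 0.0906.
x_1 = (-2.1822 − 3.9279·0.0906 + 3.7097·0.5587)/4.5826 = -0.1016.

x = (-0.1016, 0.0906, 0.5587)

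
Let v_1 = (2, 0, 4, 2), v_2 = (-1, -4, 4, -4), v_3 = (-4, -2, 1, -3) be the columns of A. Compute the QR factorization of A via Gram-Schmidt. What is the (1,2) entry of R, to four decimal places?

r_{12} = 1.2247

v_1 = (2, 0, 4, 2); ‖v_1‖ = 4.8990, so e_1 = (0.4082, 0.0000, 0.8165, 0.4082).
r_{12} = e_1·v_2 = 1.2247.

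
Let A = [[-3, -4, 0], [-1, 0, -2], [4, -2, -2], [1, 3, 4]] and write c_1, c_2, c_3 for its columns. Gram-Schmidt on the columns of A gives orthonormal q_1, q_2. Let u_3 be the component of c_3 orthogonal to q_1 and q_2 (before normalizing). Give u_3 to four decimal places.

c_1 = (-3, -1, 4, 1); ‖c_1‖ = 5.1962, so q_1 = (-0.5774, -0.1925, 0.7698, 0.1925).
q_1·c_2 = (-0.5774)·(-4) + (-0.1925)·0 + 0.7698·(-2) + 0.1925·3 = 1.3472.
u_2 = c_2 − 1.3472·q_1 = (-3.2222, 0.2593, -3.0370, 2.7407).
‖u_2‖ = 5.2139, so q_2 = (-0.6180, 0.0497, -0.5825, 0.5257).
q_1·c_3 = (-0.5774)·0 + (-0.1925)·(-2) + 0.7698·(-2) + 0.1925·4 = -0.3849; q_2·c_3 = (-0.6180)·0 + 0.0497·(-2) + (-0.5825)·(-2) + 0.5257·4 = 3.1681.
u_3 = c_3 + 0.3849·q_1 − 3.1681·q_2 = (1.7357, -2.2316, 0.1417, 2.4087).

u_3 = (1.7357, -2.2316, 0.1417, 2.4087)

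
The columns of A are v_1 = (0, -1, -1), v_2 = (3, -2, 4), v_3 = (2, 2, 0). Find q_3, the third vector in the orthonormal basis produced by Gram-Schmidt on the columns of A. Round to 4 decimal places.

v_1 = (0, -1, -1); ‖v_1‖ = 1.4142, so q_1 = (0.0000, -0.7071, -0.7071).
q_1·v_2 = 0.0000·3 + (-0.7071)·(-2) + (-0.7071)·4 = -1.4142.
u_2 = v_2 + 1.4142·q_1 = (3.0000, -3.0000, 3.0000).
‖u_2‖ = 5.1962, so q_2 = (0.5774, -0.5774, 0.5774).
q_1·v_3 = 0.0000·2 + (-0.7071)·2 + (-0.7071)·0 = -1.4142; q_2·v_3 = 0.5774·2 + (-0.5774)·2 + 0.5774·0 = 0.0000.
u_3 = v_3 + 1.4142·q_1 + 0.0000·q_2 = (2.0000, 1.0000, -1.0000).
‖u_3‖ = 2.4495, so q_3 = (0.8165, 0.4082, -0.4082).

q_3 = (0.8165, 0.4082, -0.4082)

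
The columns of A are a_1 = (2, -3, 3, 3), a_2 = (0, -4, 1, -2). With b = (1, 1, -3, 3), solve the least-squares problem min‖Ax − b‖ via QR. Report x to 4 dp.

x = (0.1684, -0.6912)

a_1 = (2, -3, 3, 3); ‖a_1‖ = 5.5678, so e_1 = (0.3592, -0.5388, 0.5388, 0.5388).
e_1·a_2 = 0.3592·0 + (-0.5388)·(-4) + 0.5388·1 + 0.5388·(-2) = 1.6164.
u_2 = a_2 − 1.6164·e_1 = (-0.5806, -3.1290, 0.1290, -2.8710).
‖u_2‖ = 4.2880, so e_2 = (-0.1354, -0.7297, 0.0301, -0.6695).
Qᵀb = (-0.1796, -2.9640).
Back-substitute: x_2 = -2.9640/4.2880 = -0.6912.
x_1 = (-0.1796 − 1.6164·(-0.6912))/5.5678 = 0.1684.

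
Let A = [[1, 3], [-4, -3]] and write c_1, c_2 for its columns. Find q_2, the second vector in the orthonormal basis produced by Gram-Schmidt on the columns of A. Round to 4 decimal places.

q_1 = c_1/‖c_1‖ = (1, -4)/4.1231 = (0.2425, -0.9701).
r_{12} = q_1·c_2 = 3.6380.
u_2 = c_2 − 3.6380·q_1 = (2.1176, 0.5294).
‖u_2‖ = 2.1828, so q_2 = (0.9701, 0.2425).

q_2 = (0.9701, 0.2425)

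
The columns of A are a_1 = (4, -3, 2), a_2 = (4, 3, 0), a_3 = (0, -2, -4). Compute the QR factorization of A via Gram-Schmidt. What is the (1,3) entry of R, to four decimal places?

r_{13} = -0.3714

e_1 = a_1/‖a_1‖ = (4, -3, 2)/5.3852 = (0.7428, -0.5571, 0.3714).
r_{13} = e_1·a_3 = -0.3714.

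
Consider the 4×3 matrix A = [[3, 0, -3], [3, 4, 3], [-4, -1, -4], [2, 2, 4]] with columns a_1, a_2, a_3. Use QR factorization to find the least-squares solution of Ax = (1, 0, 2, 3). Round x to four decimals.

x = (-0.1391, 0.4958, -0.1512)

a_1 = (3, 3, -4, 2); ‖a_1‖ = 6.1644, so q_1 = (0.4867, 0.4867, -0.6489, 0.3244).
q_1·a_2 = 0.4867·0 + 0.4867·4 + (-0.6489)·(-1) + 0.3244·2 = 3.2444.
u_2 = a_2 − 3.2444·q_1 = (-1.5789, 2.4211, 1.1053, 0.9474).
‖u_2‖ = 3.2363, so q_2 = (-0.4879, 0.7481, 0.3415, 0.2927).
q_1·a_3 = 0.4867·(-3) + 0.4867·3 + (-0.6489)·(-4) + 0.3244·4 = 3.8933; q_2·a_3 = (-0.4879)·(-3) + 0.7481·3 + 0.3415·(-4) + 0.2927·4 = 3.5128.
u_3 = a_3 − 3.8933·q_1 − 3.5128·q_2 = (-3.1809, -1.5226, -2.6734, 1.7085).
‖u_3‖ = 4.7437, so q_3 = (-0.6706, -0.3210, -0.5636, 0.3602).
Qᵀb = (0.1622, 1.0733, -0.7172).
Back-substitute: x_3 = -0.7172/4.7437 = -0.1512.
x_2 = (1.0733 − 3.5128·(-0.1512))/3.2363 = 0.4958.
x_1 = (0.1622 − 3.2444·0.4958 − 3.8933·(-0.1512))/6.1644 = -0.1391.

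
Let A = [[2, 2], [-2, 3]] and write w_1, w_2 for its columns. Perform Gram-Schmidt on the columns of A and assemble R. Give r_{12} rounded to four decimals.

r_{12} = -0.7071

q_1 = w_1/‖w_1‖ = (2, -2)/2.8284 = (0.7071, -0.7071).
r_{12} = q_1·w_2 = -0.7071.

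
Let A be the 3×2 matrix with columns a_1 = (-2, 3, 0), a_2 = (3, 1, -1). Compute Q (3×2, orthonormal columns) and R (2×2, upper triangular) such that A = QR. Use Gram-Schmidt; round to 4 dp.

Q = [[-0.5547, 0.7907], [0.8321, 0.5271], [0.0000, -0.3115]], R = [[3.6056, -0.8321], [0.0000, 3.2106]]

q_1 = a_1/‖a_1‖ = (-2, 3, 0)/3.6056 = (-0.5547, 0.8321, 0.0000).
r_{12} = q_1·a_2 = -0.8321.
u_2 = a_2 + 0.8321·q_1 = (2.5385, 1.6923, -1.0000).
‖u_2‖ = 3.2106, so q_2 = (0.7907, 0.5271, -0.3115).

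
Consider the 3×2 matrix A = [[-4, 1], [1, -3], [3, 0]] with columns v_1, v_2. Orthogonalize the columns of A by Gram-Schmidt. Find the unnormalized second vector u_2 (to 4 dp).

u_2 = (-0.0769, -2.7308, 0.8077)

q_1 = v_1/‖v_1‖ = (-4, 1, 3)/5.0990 = (-0.7845, 0.1961, 0.5883).
r_{12} = q_1·v_2 = -1.3728.
u_2 = v_2 + 1.3728·q_1 = (-0.0769, -2.7308, 0.8077).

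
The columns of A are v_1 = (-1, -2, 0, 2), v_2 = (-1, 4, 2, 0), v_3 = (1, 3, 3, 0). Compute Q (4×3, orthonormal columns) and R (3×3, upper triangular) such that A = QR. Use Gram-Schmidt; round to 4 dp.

v_1 = (-1, -2, 0, 2); ‖v_1‖ = 3.0000, so e_1 = (-0.3333, -0.6667, 0.0000, 0.6667).
e_1·v_2 = (-0.3333)·(-1) + (-0.6667)·4 + 0.0000·2 + 0.6667·0 = -2.3333.
u_2 = v_2 + 2.3333·e_1 = (-1.7778, 2.4444, 2.0000, 1.5556).
‖u_2‖ = 3.9441, so e_2 = (-0.4507, 0.6198, 0.5071, 0.3944).
e_1·v_3 = (-0.3333)·1 + (-0.6667)·3 + 0.0000·3 + 0.6667·0 = -2.3333; e_2·v_3 = (-0.4507)·1 + 0.6198·3 + 0.5071·3 + 0.3944·0 = 2.9299.
u_3 = v_3 + 2.3333·e_1 − 2.9299·e_2 = (1.5429, -0.3714, 1.5143, 0.4000).
‖u_3‖ = 2.2297, so e_3 = (0.6920, -0.1666, 0.6792, 0.1794).

Q = [[-0.3333, -0.4507, 0.6920], [-0.6667, 0.6198, -0.1666], [0.0000, 0.5071, 0.6792], [0.6667, 0.3944, 0.1794]], R = [[3.0000, -2.3333, -2.3333], [0.0000, 3.9441, 2.9299], [0.0000, 0.0000, 2.2297]]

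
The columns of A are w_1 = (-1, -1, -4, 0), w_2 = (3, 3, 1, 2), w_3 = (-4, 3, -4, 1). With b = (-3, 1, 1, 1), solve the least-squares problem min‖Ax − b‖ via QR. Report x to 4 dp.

x = (-0.8958, -0.3890, 0.6020)

w_1 = (-1, -1, -4, 0); ‖w_1‖ = 4.2426, so e_1 = (-0.2357, -0.2357, -0.9428, 0.0000).
e_1·w_2 = (-0.2357)·3 + (-0.2357)·3 + (-0.9428)·1 + 0.0000·2 = -2.3570.
u_2 = w_2 + 2.3570·e_1 = (2.4444, 2.4444, -1.2222, 2.0000).
‖u_2‖ = 4.1767, so e_2 = (0.5853, 0.5853, -0.2926, 0.4789).
e_1·w_3 = (-0.2357)·(-4) + (-0.2357)·3 + (-0.9428)·(-4) + 0.0000·1 = 4.0069; e_2·w_3 = 0.5853·(-4) + 0.5853·3 + (-0.2926)·(-4) + 0.4789·1 = 1.0641.
u_3 = w_3 − 4.0069·e_1 − 1.0641·e_2 = (-3.6783, 3.3217, 0.0892, 0.4904).
‖u_3‖ = 4.9812, so e_3 = (-0.7384, 0.6668, 0.0179, 0.0985).
Qᵀb = (-0.4714, -0.9843, 2.9986).
Back-substitute: x_3 = 2.9986/4.9812 = 0.6020.
x_2 = (-0.9843 − 1.0641·0.6020)/4.1767 = -0.3890.
x_1 = (-0.4714 + 2.3570·(-0.3890) − 4.0069·0.6020)/4.2426 = -0.8958.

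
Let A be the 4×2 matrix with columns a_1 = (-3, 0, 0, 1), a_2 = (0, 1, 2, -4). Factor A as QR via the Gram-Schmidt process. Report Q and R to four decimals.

a_1 = (-3, 0, 0, 1); ‖a_1‖ = 3.1623, so q_1 = (-0.9487, 0.0000, 0.0000, 0.3162).
q_1·a_2 = (-0.9487)·0 + 0.0000·1 + 0.0000·2 + 0.3162·(-4) = -1.2649.
u_2 = a_2 + 1.2649·q_1 = (-1.2000, 1.0000, 2.0000, -3.6000).
‖u_2‖ = 4.4045, so q_2 = (-0.2724, 0.2270, 0.4541, -0.8173).

Q = [[-0.9487, -0.2724], [0.0000, 0.2270], [0.0000, 0.4541], [0.3162, -0.8173]], R = [[3.1623, -1.2649], [0.0000, 4.4045]]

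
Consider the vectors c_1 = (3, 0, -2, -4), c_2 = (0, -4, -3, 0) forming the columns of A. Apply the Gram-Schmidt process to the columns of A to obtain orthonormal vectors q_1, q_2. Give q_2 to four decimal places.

q_1 = c_1/‖c_1‖ = (3, 0, -2, -4)/5.3852 = (0.5571, 0.0000, -0.3714, -0.7428).
r_{12} = q_1·c_2 = 1.1142.
u_2 = c_2 − 1.1142·q_1 = (-0.6207, -4.0000, -2.5862, 0.8276).
‖u_2‖ = 4.8743, so q_2 = (-0.1273, -0.8206, -0.5306, 0.1698).

q_2 = (-0.1273, -0.8206, -0.5306, 0.1698)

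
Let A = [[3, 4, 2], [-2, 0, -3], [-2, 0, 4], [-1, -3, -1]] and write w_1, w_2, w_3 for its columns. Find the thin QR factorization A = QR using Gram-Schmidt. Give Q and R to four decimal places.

w_1 = (3, -2, -2, -1); ‖w_1‖ = 4.2426, so q_1 = (0.7071, -0.4714, -0.4714, -0.2357).
q_1·w_2 = 0.7071·4 + (-0.4714)·0 + (-0.4714)·0 + (-0.2357)·(-3) = 3.5355.
u_2 = w_2 − 3.5355·q_1 = (1.5000, 1.6667, 1.6667, -2.1667).
‖u_2‖ = 3.5355, so q_2 = (0.4243, 0.4714, 0.4714, -0.6128).
q_1·w_3 = 0.7071·2 + (-0.4714)·(-3) + (-0.4714)·4 + (-0.2357)·(-1) = 1.1785; q_2·w_3 = 0.4243·2 + 0.4714·(-3) + 0.4714·4 + (-0.6128)·(-1) = 1.9328.
u_3 = w_3 − 1.1785·q_1 − 1.9328·q_2 = (0.3467, -3.3556, 3.6444, 0.4622).
‖u_3‖ = 4.9875, so q_3 = (0.0695, -0.6728, 0.7307, 0.0927).

Q = [[0.7071, 0.4243, 0.0695], [-0.4714, 0.4714, -0.6728], [-0.4714, 0.4714, 0.7307], [-0.2357, -0.6128, 0.0927]], R = [[4.2426, 3.5355, 1.1785], [0.0000, 3.5355, 1.9328], [0.0000, 0.0000, 4.9875]]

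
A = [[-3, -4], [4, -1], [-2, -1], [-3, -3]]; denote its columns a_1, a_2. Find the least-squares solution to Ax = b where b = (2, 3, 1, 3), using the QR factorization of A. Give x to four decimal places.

x = (0.3970, -1.0571)

q_1 = a_1/‖a_1‖ = (-3, 4, -2, -3)/6.1644 = (-0.4867, 0.6489, -0.3244, -0.4867).
r_{12} = q_1·a_2 = 3.0822.
u_2 = a_2 − 3.0822·q_1 = (-2.5000, -3.0000, 0.0000, -1.5000).
‖u_2‖ = 4.1833, so q_2 = (-0.5976, -0.7171, 0.0000, -0.3586).
Qᵀb = (-0.8111, -4.4223).
Back-substitute: x_2 = -4.4223/4.1833 = -1.0571.
x_1 = (-0.8111 − 3.0822·(-1.0571))/6.1644 = 0.3970.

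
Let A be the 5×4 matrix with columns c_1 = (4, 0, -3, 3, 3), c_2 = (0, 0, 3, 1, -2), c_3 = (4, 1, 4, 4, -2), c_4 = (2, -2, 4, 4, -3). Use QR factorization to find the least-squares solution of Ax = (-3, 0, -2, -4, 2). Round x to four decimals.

c_1 = (4, 0, -3, 3, 3); ‖c_1‖ = 6.5574, so q_1 = (0.6100, 0.0000, -0.4575, 0.4575, 0.4575).
q_1·c_2 = 0.6100·0 + 0.0000·0 + (-0.4575)·3 + 0.4575·1 + 0.4575·(-2) = -1.8300.
u_2 = c_2 + 1.8300·q_1 = (1.1163, 0.0000, 2.1628, 1.8372, -1.1628).
‖u_2‖ = 3.2636, so q_2 = (0.3420, 0.0000, 0.6627, 0.5629, -0.3563).
q_1·c_3 = 0.6100·4 + 0.0000·1 + (-0.4575)·4 + 0.4575·4 + 0.4575·(-2) = 1.5250; q_2·c_3 = 0.3420·4 + 0.0000·1 + 0.6627·4 + 0.5629·4 + (-0.3563)·(-2) = 6.9833.
u_3 = c_3 − 1.5250·q_1 − 6.9833·q_2 = (0.6812, 1.0000, 0.0699, -0.6288, -0.2096).
‖u_3‖ = 1.3814, so q_3 = (0.4931, 0.7239, 0.0506, -0.4552, -0.1517).
q_1·c_4 = 0.6100·2 + 0.0000·(-2) + (-0.4575)·4 + 0.4575·4 + 0.4575·(-3) = -0.1525; q_2·c_4 = 0.3420·2 + 0.0000·(-2) + 0.6627·4 + 0.5629·4 + (-0.3563)·(-3) = 6.6555; q_3·c_4 = 0.4931·2 + 0.7239·(-2) + 0.0506·4 + (-0.4552)·4 + (-0.1517)·(-3) = -1.6248.
u_4 = c_4 + 0.1525·q_1 − 6.6555·q_2 + 1.6248·q_3 = (0.6178, -0.8238, -0.3982, -0.4165, -0.8055).
‖u_4‖ = 1.4287, so q_4 = (0.4325, -0.5766, -0.2787, -0.2915, -0.5638).
Qᵀb = (-1.8300, -5.3158, -0.0632, -0.7015).
Back-substitute: x_4 = -0.7015/1.4287 = -0.4910.
x_3 = (-0.0632 + 1.6248·(-0.4910))/1.3814 = -0.6233.
x_2 = (-5.3158 − 6.9833·(-0.6233) − 6.6555·(-0.4910))/3.2636 = 0.7063.
x_1 = (-1.8300 + 1.8300·0.7063 − 1.5250·(-0.6233) + 0.1525·(-0.4910))/6.5574 = 0.0516.

x = (0.0516, 0.7063, -0.6233, -0.4910)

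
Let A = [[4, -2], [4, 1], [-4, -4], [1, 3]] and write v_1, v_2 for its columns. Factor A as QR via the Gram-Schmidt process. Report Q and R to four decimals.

Q = [[0.5714, -0.6397], [0.5714, -0.0445], [-0.5714, -0.5506], [0.1429, 0.5344]], R = [[7.0000, 2.1429], [0.0000, 5.0407]]

q_1 = v_1/‖v_1‖ = (4, 4, -4, 1)/7.0000 = (0.5714, 0.5714, -0.5714, 0.1429).
r_{12} = q_1·v_2 = 2.1429.
u_2 = v_2 − 2.1429·q_1 = (-3.2245, -0.2245, -2.7755, 2.6939).
‖u_2‖ = 5.0407, so q_2 = (-0.6397, -0.0445, -0.5506, 0.5344).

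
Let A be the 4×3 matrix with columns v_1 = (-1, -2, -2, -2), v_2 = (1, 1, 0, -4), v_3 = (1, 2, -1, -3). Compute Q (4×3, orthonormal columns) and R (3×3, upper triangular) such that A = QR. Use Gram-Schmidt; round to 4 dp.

e_1 = v_1/‖v_1‖ = (-1, -2, -2, -2)/3.6056 = (-0.2774, -0.5547, -0.5547, -0.5547).
r_{12} = e_1·v_2 = 1.3868.
u_2 = v_2 − 1.3868·e_1 = (1.3846, 1.7692, 0.7692, -3.2308).
‖u_2‖ = 4.0096, so e_2 = (0.3453, 0.4412, 0.1918, -0.8058).
r_{13} = e_1·v_3 = 0.8321; r_{23} = e_2·v_3 = 3.4532.
u_3 = v_3 − 0.8321·e_1 − 3.4532·e_2 = (0.0383, 0.9378, -1.2010, 0.2440).
‖u_3‖ = 1.5436, so e_3 = (0.0248, 0.6075, -0.7780, 0.1581).

Q = [[-0.2774, 0.3453, 0.0248], [-0.5547, 0.4412, 0.6075], [-0.5547, 0.1918, -0.7780], [-0.5547, -0.8058, 0.1581]], R = [[3.6056, 1.3868, 0.8321], [0.0000, 4.0096, 3.4532], [0.0000, 0.0000, 1.5436]]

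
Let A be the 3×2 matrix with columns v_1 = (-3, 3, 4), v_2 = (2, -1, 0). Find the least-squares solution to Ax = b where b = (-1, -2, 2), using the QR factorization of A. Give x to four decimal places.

x = (0.2809, 0.5056)

v_1 = (-3, 3, 4); ‖v_1‖ = 5.8310, so e_1 = (-0.5145, 0.5145, 0.6860).
e_1·v_2 = (-0.5145)·2 + 0.5145·(-1) + 0.6860·0 = -1.5435.
u_2 = v_2 + 1.5435·e_1 = (1.2059, -0.2059, 1.0588).
‖u_2‖ = 1.6179, so e_2 = (0.7453, -0.1273, 0.6544).
Qᵀb = (0.8575, 0.8180).
Back-substitute: x_2 = 0.8180/1.6179 = 0.5056.
x_1 = (0.8575 + 1.5435·0.5056)/5.8310 = 0.2809.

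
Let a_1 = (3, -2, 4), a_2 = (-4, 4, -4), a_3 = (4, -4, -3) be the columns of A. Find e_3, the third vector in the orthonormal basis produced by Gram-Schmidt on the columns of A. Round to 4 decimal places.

e_3 = (0.8165, 0.4082, -0.4082)

a_1 = (3, -2, 4); ‖a_1‖ = 5.3852, so e_1 = (0.5571, -0.3714, 0.7428).
e_1·a_2 = 0.5571·(-4) + (-0.3714)·4 + 0.7428·(-4) = -6.6850.
u_2 = a_2 + 6.6850·e_1 = (-0.2759, 1.5172, 0.9655).
‖u_2‖ = 1.8194, so e_2 = (-0.1516, 0.8339, 0.5307).
e_1·a_3 = 0.5571·4 + (-0.3714)·(-4) + 0.7428·(-3) = 1.4856; e_2·a_3 = (-0.1516)·4 + 0.8339·(-4) + 0.5307·(-3) = -5.5341.
u_3 = a_3 − 1.4856·e_1 + 5.5341·e_2 = (2.3333, 1.1667, -1.1667).
‖u_3‖ = 2.8577, so e_3 = (0.8165, 0.4082, -0.4082).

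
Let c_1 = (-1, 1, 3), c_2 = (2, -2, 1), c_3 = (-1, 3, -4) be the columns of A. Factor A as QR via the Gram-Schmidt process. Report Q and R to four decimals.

c_1 = (-1, 1, 3); ‖c_1‖ = 3.3166, so q_1 = (-0.3015, 0.3015, 0.9045).
q_1·c_2 = (-0.3015)·2 + 0.3015·(-2) + 0.9045·1 = -0.3015.
u_2 = c_2 + 0.3015·q_1 = (1.9091, -1.9091, 1.2727).
‖u_2‖ = 2.9848, so q_2 = (0.6396, -0.6396, 0.4264).
q_1·c_3 = (-0.3015)·(-1) + 0.3015·3 + 0.9045·(-4) = -2.4121; q_2·c_3 = 0.6396·(-1) + (-0.6396)·3 + 0.4264·(-4) = -4.2640.
u_3 = c_3 + 2.4121·q_1 + 4.2640·q_2 = (1.0000, 1.0000, 0.0000).
‖u_3‖ = 1.4142, so q_3 = (0.7071, 0.7071, 0.0000).

Q = [[-0.3015, 0.6396, 0.7071], [0.3015, -0.6396, 0.7071], [0.9045, 0.4264, 0.0000]], R = [[3.3166, -0.3015, -2.4121], [0.0000, 2.9848, -4.2640], [0.0000, 0.0000, 1.4142]]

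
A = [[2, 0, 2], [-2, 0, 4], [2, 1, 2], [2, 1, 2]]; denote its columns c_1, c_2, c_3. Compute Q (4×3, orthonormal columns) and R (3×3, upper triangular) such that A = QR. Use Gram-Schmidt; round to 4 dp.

c_1 = (2, -2, 2, 2); ‖c_1‖ = 4.0000, so e_1 = (0.5000, -0.5000, 0.5000, 0.5000).
e_1·c_2 = 0.5000·0 + (-0.5000)·0 + 0.5000·1 + 0.5000·1 = 1.0000.
u_2 = c_2 − 1.0000·e_1 = (-0.5000, 0.5000, 0.5000, 0.5000).
‖u_2‖ = 1.0000, so e_2 = (-0.5000, 0.5000, 0.5000, 0.5000).
e_1·c_3 = 0.5000·2 + (-0.5000)·4 + 0.5000·2 + 0.5000·2 = 1.0000; e_2·c_3 = (-0.5000)·2 + 0.5000·4 + 0.5000·2 + 0.5000·2 = 3.0000.
u_3 = c_3 − 1.0000·e_1 − 3.0000·e_2 = (3.0000, 3.0000, 0.0000, 0.0000).
‖u_3‖ = 4.2426, so e_3 = (0.7071, 0.7071, 0.0000, 0.0000).

Q = [[0.5000, -0.5000, 0.7071], [-0.5000, 0.5000, 0.7071], [0.5000, 0.5000, 0.0000], [0.5000, 0.5000, 0.0000]], R = [[4.0000, 1.0000, 1.0000], [0.0000, 1.0000, 3.0000], [0.0000, 0.0000, 4.2426]]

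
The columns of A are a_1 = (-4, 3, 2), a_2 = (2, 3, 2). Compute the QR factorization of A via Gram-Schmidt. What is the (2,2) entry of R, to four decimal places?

r_{22} = 4.0172

a_1 = (-4, 3, 2); ‖a_1‖ = 5.3852, so q_1 = (-0.7428, 0.5571, 0.3714).
q_1·a_2 = (-0.7428)·2 + 0.5571·3 + 0.3714·2 = 0.9285.
u_2 = a_2 − 0.9285·q_1 = (2.6897, 2.4828, 1.6552).
r_{22} = ‖u_2‖ = 4.0172.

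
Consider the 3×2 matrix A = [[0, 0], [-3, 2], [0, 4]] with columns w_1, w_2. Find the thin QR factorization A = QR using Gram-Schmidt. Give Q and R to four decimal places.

Q = [[0.0000, 0.0000], [-1.0000, 0.0000], [0.0000, 1.0000]], R = [[3.0000, -2.0000], [0.0000, 4.0000]]

q_1 = w_1/‖w_1‖ = (0, -3, 0)/3.0000 = (0.0000, -1.0000, 0.0000).
r_{12} = q_1·w_2 = -2.0000.
u_2 = w_2 + 2.0000·q_1 = (0.0000, 0.0000, 4.0000).
‖u_2‖ = 4.0000, so q_2 = (0.0000, 0.0000, 1.0000).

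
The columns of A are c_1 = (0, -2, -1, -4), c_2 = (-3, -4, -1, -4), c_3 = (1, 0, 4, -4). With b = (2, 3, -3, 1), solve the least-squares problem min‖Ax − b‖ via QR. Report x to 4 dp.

q_1 = c_1/‖c_1‖ = (0, -2, -1, -4)/4.5826 = (0.0000, -0.4364, -0.2182, -0.8729).
r_{12} = q_1·c_2 = 5.4554.
u_2 = c_2 − 5.4554·q_1 = (-3.0000, -1.6190, 0.1905, 0.7619).
‖u_2‖ = 3.4983, so q_2 = (-0.8576, -0.4628, 0.0544, 0.2178).
r_{13} = q_1·c_3 = 2.6186; r_{23} = q_2·c_3 = -1.5109.
u_3 = c_3 − 2.6186·q_1 + 1.5109·q_2 = (-0.2957, 0.4436, 4.6537, -1.3852).
‖u_3‖ = 4.8847, so q_3 = (-0.0605, 0.0908, 0.9527, -0.2836).
Qᵀb = (-1.5275, -3.0491, -2.9904).
Back-substitute: x_3 = -2.9904/4.8847 = -0.6122.
x_2 = (-3.0491 + 1.5109·(-0.6122))/3.4983 = -1.1360.
x_1 = (-1.5275 − 5.4554·(-1.1360) − 2.6186·(-0.6122))/4.5826 = 1.3689.

x = (1.3689, -1.1360, -0.6122)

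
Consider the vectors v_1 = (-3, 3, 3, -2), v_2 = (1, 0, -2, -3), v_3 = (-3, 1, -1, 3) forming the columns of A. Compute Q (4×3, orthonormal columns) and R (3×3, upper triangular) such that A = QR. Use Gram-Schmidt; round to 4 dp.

Q = [[-0.5388, 0.1917, -0.6161], [0.5388, 0.0784, 0.2555], [0.5388, -0.4617, -0.6982], [-0.3592, -0.8625, 0.2601]], R = [[5.5678, -0.5388, 0.5388], [0.0000, 3.7027, -2.6224], [0.0000, 0.0000, 3.5823]]

v_1 = (-3, 3, 3, -2); ‖v_1‖ = 5.5678, so q_1 = (-0.5388, 0.5388, 0.5388, -0.3592).
q_1·v_2 = (-0.5388)·1 + 0.5388·0 + 0.5388·(-2) + (-0.3592)·(-3) = -0.5388.
u_2 = v_2 + 0.5388·q_1 = (0.7097, 0.2903, -1.7097, -3.1935).
‖u_2‖ = 3.7027, so q_2 = (0.1917, 0.0784, -0.4617, -0.8625).
q_1·v_3 = (-0.5388)·(-3) + 0.5388·1 + 0.5388·(-1) + (-0.3592)·3 = 0.5388; q_2·v_3 = 0.1917·(-3) + 0.0784·1 + (-0.4617)·(-1) + (-0.8625)·3 = -2.6224.
u_3 = v_3 − 0.5388·q_1 + 2.6224·q_2 = (-2.2071, 0.9153, -2.5012, 0.9318).
‖u_3‖ = 3.5823, so q_3 = (-0.6161, 0.2555, -0.6982, 0.2601).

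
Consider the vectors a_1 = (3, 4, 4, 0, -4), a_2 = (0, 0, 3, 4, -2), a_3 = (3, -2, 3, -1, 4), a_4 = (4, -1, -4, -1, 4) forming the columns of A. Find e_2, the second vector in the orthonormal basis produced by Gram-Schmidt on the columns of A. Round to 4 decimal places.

e_2 = (-0.2245, -0.2993, 0.3405, 0.8531, -0.1272)

a_1 = (3, 4, 4, 0, -4); ‖a_1‖ = 7.5498, so e_1 = (0.3974, 0.5298, 0.5298, 0.0000, -0.5298).
e_1·a_2 = 0.3974·0 + 0.5298·0 + 0.5298·3 + 0.0000·4 + (-0.5298)·(-2) = 2.6491.
u_2 = a_2 − 2.6491·e_1 = (-1.0526, -1.4035, 1.5965, 4.0000, -0.5965).
‖u_2‖ = 4.6885, so e_2 = (-0.2245, -0.2993, 0.3405, 0.8531, -0.1272).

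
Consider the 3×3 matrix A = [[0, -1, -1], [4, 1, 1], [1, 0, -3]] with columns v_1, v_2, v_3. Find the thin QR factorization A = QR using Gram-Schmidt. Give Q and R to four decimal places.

v_1 = (0, 4, 1); ‖v_1‖ = 4.1231, so q_1 = (0.0000, 0.9701, 0.2425).
q_1·v_2 = 0.0000·(-1) + 0.9701·1 + 0.2425·0 = 0.9701.
u_2 = v_2 − 0.9701·q_1 = (-1.0000, 0.0588, -0.2353).
‖u_2‖ = 1.0290, so q_2 = (-0.9718, 0.0572, -0.2287).
q_1·v_3 = 0.0000·(-1) + 0.9701·1 + 0.2425·(-3) = 0.2425; q_2·v_3 = (-0.9718)·(-1) + 0.0572·1 + (-0.2287)·(-3) = 1.7150.
u_3 = v_3 − 0.2425·q_1 − 1.7150·q_2 = (0.6667, 0.6667, -2.6667).
‖u_3‖ = 2.8284, so q_3 = (0.2357, 0.2357, -0.9428).

Q = [[0.0000, -0.9718, 0.2357], [0.9701, 0.0572, 0.2357], [0.2425, -0.2287, -0.9428]], R = [[4.1231, 0.9701, 0.2425], [0.0000, 1.0290, 1.7150], [0.0000, 0.0000, 2.8284]]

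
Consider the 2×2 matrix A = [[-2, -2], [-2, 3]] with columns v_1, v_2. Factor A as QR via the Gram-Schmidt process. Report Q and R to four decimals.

Q = [[-0.7071, -0.7071], [-0.7071, 0.7071]], R = [[2.8284, -0.7071], [0.0000, 3.5355]]

v_1 = (-2, -2); ‖v_1‖ = 2.8284, so q_1 = (-0.7071, -0.7071).
q_1·v_2 = (-0.7071)·(-2) + (-0.7071)·3 = -0.7071.
u_2 = v_2 + 0.7071·q_1 = (-2.5000, 2.5000).
‖u_2‖ = 3.5355, so q_2 = (-0.7071, 0.7071).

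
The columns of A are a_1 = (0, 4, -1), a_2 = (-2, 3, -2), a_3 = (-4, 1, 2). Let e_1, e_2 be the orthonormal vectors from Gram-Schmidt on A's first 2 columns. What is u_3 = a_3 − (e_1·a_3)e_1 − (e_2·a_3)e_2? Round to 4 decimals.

u_3 = (-2.0430, 0.8172, 3.2688)

a_1 = (0, 4, -1); ‖a_1‖ = 4.1231, so e_1 = (0.0000, 0.9701, -0.2425).
e_1·a_2 = 0.0000·(-2) + 0.9701·3 + (-0.2425)·(-2) = 3.3955.
u_2 = a_2 − 3.3955·e_1 = (-2.0000, -0.2941, -1.1765).
‖u_2‖ = 2.3389, so e_2 = (-0.8551, -0.1257, -0.5030).
e_1·a_3 = 0.0000·(-4) + 0.9701·1 + (-0.2425)·2 = 0.4851; e_2·a_3 = (-0.8551)·(-4) + (-0.1257)·1 + (-0.5030)·2 = 2.2886.
u_3 = a_3 − 0.4851·e_1 − 2.2886·e_2 = (-2.0430, 0.8172, 3.2688).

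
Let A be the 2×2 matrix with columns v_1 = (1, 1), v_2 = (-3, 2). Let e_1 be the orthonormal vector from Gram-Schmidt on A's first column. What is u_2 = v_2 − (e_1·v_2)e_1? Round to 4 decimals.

u_2 = (-2.5000, 2.5000)

e_1 = v_1/‖v_1‖ = (1, 1)/1.4142 = (0.7071, 0.7071).
r_{12} = e_1·v_2 = -0.7071.
u_2 = v_2 + 0.7071·e_1 = (-2.5000, 2.5000).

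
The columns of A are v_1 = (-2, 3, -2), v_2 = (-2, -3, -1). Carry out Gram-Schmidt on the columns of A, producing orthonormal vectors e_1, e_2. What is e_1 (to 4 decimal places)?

e_1 = (-0.4851, 0.7276, -0.4851)

v_1 = (-2, 3, -2); ‖v_1‖ = 4.1231, so e_1 = (-0.4851, 0.7276, -0.4851).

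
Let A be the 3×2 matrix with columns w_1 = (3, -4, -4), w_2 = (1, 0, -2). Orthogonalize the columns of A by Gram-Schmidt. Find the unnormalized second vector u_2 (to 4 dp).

w_1 = (3, -4, -4); ‖w_1‖ = 6.4031, so q_1 = (0.4685, -0.6247, -0.6247).
q_1·w_2 = 0.4685·1 + (-0.6247)·0 + (-0.6247)·(-2) = 1.7179.
u_2 = w_2 − 1.7179·q_1 = (0.1951, 1.0732, -0.9268).

u_2 = (0.1951, 1.0732, -0.9268)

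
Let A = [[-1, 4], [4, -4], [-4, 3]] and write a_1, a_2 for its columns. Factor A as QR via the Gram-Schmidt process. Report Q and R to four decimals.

Q = [[-0.1741, 0.9597], [0.6963, -0.0384], [-0.6963, -0.2783]], R = [[5.7446, -5.5705], [0.0000, 3.1575]]

a_1 = (-1, 4, -4); ‖a_1‖ = 5.7446, so q_1 = (-0.1741, 0.6963, -0.6963).
q_1·a_2 = (-0.1741)·4 + 0.6963·(-4) + (-0.6963)·3 = -5.5705.
u_2 = a_2 + 5.5705·q_1 = (3.0303, -0.1212, -0.8788).
‖u_2‖ = 3.1575, so q_2 = (0.9597, -0.0384, -0.2783).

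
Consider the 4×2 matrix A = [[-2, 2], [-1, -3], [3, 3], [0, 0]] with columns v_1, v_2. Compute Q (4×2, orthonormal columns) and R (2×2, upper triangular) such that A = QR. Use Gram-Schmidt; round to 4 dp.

e_1 = v_1/‖v_1‖ = (-2, -1, 3, 0)/3.7417 = (-0.5345, -0.2673, 0.8018, 0.0000).
r_{12} = e_1·v_2 = 2.1381.
u_2 = v_2 − 2.1381·e_1 = (3.1429, -2.4286, 1.2857, 0.0000).
‖u_2‖ = 4.1748, so e_2 = (0.7528, -0.5817, 0.3080, 0.0000).

Q = [[-0.5345, 0.7528], [-0.2673, -0.5817], [0.8018, 0.3080], [0.0000, 0.0000]], R = [[3.7417, 2.1381], [0.0000, 4.1748]]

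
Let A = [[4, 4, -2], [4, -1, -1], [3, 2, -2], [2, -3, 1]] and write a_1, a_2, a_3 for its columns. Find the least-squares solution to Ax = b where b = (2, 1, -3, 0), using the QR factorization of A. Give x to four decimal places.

x = (0.7778, 1.0085, 2.7564)

a_1 = (4, 4, 3, 2); ‖a_1‖ = 6.7082, so q_1 = (0.5963, 0.5963, 0.4472, 0.2981).
q_1·a_2 = 0.5963·4 + 0.5963·(-1) + 0.4472·2 + 0.2981·(-3) = 1.7889.
u_2 = a_2 − 1.7889·q_1 = (2.9333, -2.0667, 1.2000, -3.5333).
‖u_2‖ = 5.1769, so q_2 = (0.5666, -0.3992, 0.2318, -0.6825).
q_1·a_3 = 0.5963·(-2) + 0.5963·(-1) + 0.4472·(-2) + 0.2981·1 = -2.3851; q_2·a_3 = 0.5666·(-2) + (-0.3992)·(-1) + 0.2318·(-2) + (-0.6825)·1 = -1.8802.
u_3 = a_3 + 2.3851·q_1 + 1.8802·q_2 = (0.4876, -0.3284, -0.4975, 0.4279).
‖u_3‖ = 0.8810, so q_3 = (0.5534, -0.3727, -0.5647, 0.4857).
Qᵀb = (0.4472, 0.0386, 2.4283).
Back-substitute: x_3 = 2.4283/0.8810 = 2.7564.
x_2 = (0.0386 + 1.8802·2.7564)/5.1769 = 1.0085.
x_1 = (0.4472 − 1.7889·1.0085 + 2.3851·2.7564)/6.7082 = 0.7778.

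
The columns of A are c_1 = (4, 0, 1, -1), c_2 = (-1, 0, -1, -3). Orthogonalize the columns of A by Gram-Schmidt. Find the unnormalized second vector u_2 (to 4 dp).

q_1 = c_1/‖c_1‖ = (4, 0, 1, -1)/4.2426 = (0.9428, 0.0000, 0.2357, -0.2357).
r_{12} = q_1·c_2 = -0.4714.
u_2 = c_2 + 0.4714·q_1 = (-0.5556, 0.0000, -0.8889, -3.1111).

u_2 = (-0.5556, 0.0000, -0.8889, -3.1111)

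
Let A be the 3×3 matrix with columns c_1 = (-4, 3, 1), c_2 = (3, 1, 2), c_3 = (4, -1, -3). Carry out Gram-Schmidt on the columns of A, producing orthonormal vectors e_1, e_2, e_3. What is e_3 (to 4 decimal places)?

e_3 = (0.2817, 0.6198, -0.7325)

c_1 = (-4, 3, 1); ‖c_1‖ = 5.0990, so e_1 = (-0.7845, 0.5883, 0.1961).
e_1·c_2 = (-0.7845)·3 + 0.5883·1 + 0.1961·2 = -1.3728.
u_2 = c_2 + 1.3728·e_1 = (1.9231, 1.8077, 2.2692).
‖u_2‖ = 3.4807, so e_2 = (0.5525, 0.5193, 0.6519).
e_1·c_3 = (-0.7845)·4 + 0.5883·(-1) + 0.1961·(-3) = -4.3146; e_2·c_3 = 0.5525·4 + 0.5193·(-1) + 0.6519·(-3) = -0.2652.
u_3 = c_3 + 4.3146·e_1 + 0.2652·e_2 = (0.7619, 1.6762, -1.9810).
‖u_3‖ = 2.7045, so e_3 = (0.2817, 0.6198, -0.7325).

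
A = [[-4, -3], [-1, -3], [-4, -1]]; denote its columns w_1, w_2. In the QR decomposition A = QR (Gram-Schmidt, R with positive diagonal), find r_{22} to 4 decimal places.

r_{22} = 2.8391

e_1 = w_1/‖w_1‖ = (-4, -1, -4)/5.7446 = (-0.6963, -0.1741, -0.6963).
r_{12} = e_1·w_2 = 3.3075.
u_2 = w_2 − 3.3075·e_1 = (-0.6970, -2.4242, 1.3030).
r_{22} = ‖u_2‖ = 2.8391.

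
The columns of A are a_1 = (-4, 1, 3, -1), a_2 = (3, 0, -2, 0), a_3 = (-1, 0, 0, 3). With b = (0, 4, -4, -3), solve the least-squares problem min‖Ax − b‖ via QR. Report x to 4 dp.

x = (3.6230, 5.7377, 0.4590)

a_1 = (-4, 1, 3, -1); ‖a_1‖ = 5.1962, so q_1 = (-0.7698, 0.1925, 0.5774, -0.1925).
q_1·a_2 = (-0.7698)·3 + 0.1925·0 + 0.5774·(-2) + (-0.1925)·0 = -3.4641.
u_2 = a_2 + 3.4641·q_1 = (0.3333, 0.6667, 0.0000, -0.6667).
‖u_2‖ = 1.0000, so q_2 = (0.3333, 0.6667, 0.0000, -0.6667).
q_1·a_3 = (-0.7698)·(-1) + 0.1925·0 + 0.5774·0 + (-0.1925)·3 = 0.1925; q_2·a_3 = 0.3333·(-1) + 0.6667·0 + (0.0000)·0 + (-0.6667)·3 = -2.3333.
u_3 = a_3 − 0.1925·q_1 + 2.3333·q_2 = (-0.0741, 1.5185, -0.1111, 1.4815).
‖u_3‖ = 2.1257, so q_3 = (-0.0348, 0.7144, -0.0523, 0.6969).
Qᵀb = (-0.9623, 4.6667, 0.9757).
Back-substitute: x_3 = 0.9757/2.1257 = 0.4590.
x_2 = (4.6667 + 2.3333·0.4590)/1.0000 = 5.7377.
x_1 = (-0.9623 + 3.4641·5.7377 − 0.1925·0.4590)/5.1962 = 3.6230.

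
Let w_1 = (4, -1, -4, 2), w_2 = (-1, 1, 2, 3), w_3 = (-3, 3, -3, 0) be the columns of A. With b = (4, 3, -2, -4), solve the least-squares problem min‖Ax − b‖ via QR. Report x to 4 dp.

x = (0.1617, -1.0579, 0.1291)

w_1 = (4, -1, -4, 2); ‖w_1‖ = 6.0828, so e_1 = (0.6576, -0.1644, -0.6576, 0.3288).
e_1·w_2 = 0.6576·(-1) + (-0.1644)·1 + (-0.6576)·2 + 0.3288·3 = -1.1508.
u_2 = w_2 + 1.1508·e_1 = (-0.2432, 0.8108, 1.2432, 3.3784).
‖u_2‖ = 3.6981, so e_2 = (-0.0658, 0.2193, 0.3362, 0.9136).
e_1·w_3 = 0.6576·(-3) + (-0.1644)·3 + (-0.6576)·(-3) + 0.3288·0 = -0.4932; e_2·w_3 = (-0.0658)·(-3) + 0.2193·3 + 0.3362·(-3) + 0.9136·0 = -0.1535.
u_3 = w_3 + 0.4932·e_1 + 0.1535·e_2 = (-2.6858, 2.9526, -3.2727, 0.3024).
‖u_3‖ = 5.1704, so e_3 = (-0.5194, 0.5711, -0.6330, 0.0585).
Qᵀb = (2.1372, -3.9319, 0.6674).
Back-substitute: x_3 = 0.6674/5.1704 = 0.1291.
x_2 = (-3.9319 + 0.1535·0.1291)/3.6981 = -1.0579.
x_1 = (2.1372 + 1.1508·(-1.0579) + 0.4932·0.1291)/6.0828 = 0.1617.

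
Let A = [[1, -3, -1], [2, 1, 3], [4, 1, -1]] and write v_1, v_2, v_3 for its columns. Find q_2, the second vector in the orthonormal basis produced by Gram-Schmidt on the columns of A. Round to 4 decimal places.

v_1 = (1, 2, 4); ‖v_1‖ = 4.5826, so q_1 = (0.2182, 0.4364, 0.8729).
q_1·v_2 = 0.2182·(-3) + 0.4364·1 + 0.8729·1 = 0.6547.
u_2 = v_2 − 0.6547·q_1 = (-3.1429, 0.7143, 0.4286).
‖u_2‖ = 3.2514, so q_2 = (-0.9666, 0.2197, 0.1318).

q_2 = (-0.9666, 0.2197, 0.1318)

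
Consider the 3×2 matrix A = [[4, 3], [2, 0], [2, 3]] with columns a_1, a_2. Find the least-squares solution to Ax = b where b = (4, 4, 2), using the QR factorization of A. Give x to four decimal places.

x = (1.6667, -0.6667)

q_1 = a_1/‖a_1‖ = (4, 2, 2)/4.8990 = (0.8165, 0.4082, 0.4082).
r_{12} = q_1·a_2 = 3.6742.
u_2 = a_2 − 3.6742·q_1 = (0.0000, -1.5000, 1.5000).
‖u_2‖ = 2.1213, so q_2 = (0.0000, -0.7071, 0.7071).
Qᵀb = (5.7155, -1.4142).
Back-substitute: x_2 = -1.4142/2.1213 = -0.6667.
x_1 = (5.7155 − 3.6742·(-0.6667))/4.8990 = 1.6667.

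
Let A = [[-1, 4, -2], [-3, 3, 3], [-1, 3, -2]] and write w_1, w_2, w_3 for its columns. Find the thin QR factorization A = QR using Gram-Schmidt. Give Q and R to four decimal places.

Q = [[-0.3015, 0.7772, 0.5523], [-0.9045, -0.4163, 0.0921], [-0.3015, 0.4719, -0.8285]], R = [[3.3166, -4.8242, -1.5076], [0.0000, 3.2753, -3.7471], [0.0000, 0.0000, 0.8285]]

e_1 = w_1/‖w_1‖ = (-1, -3, -1)/3.3166 = (-0.3015, -0.9045, -0.3015).
r_{12} = e_1·w_2 = -4.8242.
u_2 = w_2 + 4.8242·e_1 = (2.5455, -1.3636, 1.5455).
‖u_2‖ = 3.2753, so e_2 = (0.7772, -0.4163, 0.4719).
r_{13} = e_1·w_3 = -1.5076; r_{23} = e_2·w_3 = -3.7471.
u_3 = w_3 + 1.5076·e_1 + 3.7471·e_2 = (0.4576, 0.0763, -0.6864).
‖u_3‖ = 0.8285, so e_3 = (0.5523, 0.0921, -0.8285).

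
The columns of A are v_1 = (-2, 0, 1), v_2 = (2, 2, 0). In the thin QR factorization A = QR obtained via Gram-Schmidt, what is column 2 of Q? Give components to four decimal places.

q_1 = v_1/‖v_1‖ = (-2, 0, 1)/2.2361 = (-0.8944, 0.0000, 0.4472).
r_{12} = q_1·v_2 = -1.7889.
u_2 = v_2 + 1.7889·q_1 = (0.4000, 2.0000, 0.8000).
‖u_2‖ = 2.1909, so q_2 = (0.1826, 0.9129, 0.3651).

q_2 = (0.1826, 0.9129, 0.3651)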